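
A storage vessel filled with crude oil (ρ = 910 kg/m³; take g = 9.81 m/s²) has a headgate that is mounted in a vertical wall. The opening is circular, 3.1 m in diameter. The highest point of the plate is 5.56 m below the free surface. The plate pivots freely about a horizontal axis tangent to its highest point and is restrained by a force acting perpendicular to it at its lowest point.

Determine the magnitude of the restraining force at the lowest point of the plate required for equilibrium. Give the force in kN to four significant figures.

γ = ρg = 910 × 9.81 / 1000 = 8.9271 kN/m³.
The centroid is at the centre, 1.55 m below the top of the plate, so the centroid depth is h_c = 5.56 + 1.55 = 7.11 m.
A = π(1.55)² = 7.54768 m².
Resultant F = γ·h_c·A = 8.9271 × 7.11 × 7.54768 = 479.064 kN.
I_c = πr⁴/4 = π × 1.55⁴/4 = 4.53332 m⁴.
Centre of pressure: y_p = y_c + I_c/(y_c·A) = 7.11 + 4.53332/(7.11 × 7.54768) = 7.11 + 0.084476 = 7.19448 m along the plane.
The resultant acts 1.55 + 0.084476 = 1.63448 m (along the plate) below the hinge at the top edge, so the moment about the hinge is M = F × 1.63448 = 479.064 × 1.63448 = 783.021 kN·m.
A normal force at the bottom, 3.1 m from the hinge, must supply this moment: P = 783.021/3.1 = 252.587 kN.

P ≈ 252.6 kN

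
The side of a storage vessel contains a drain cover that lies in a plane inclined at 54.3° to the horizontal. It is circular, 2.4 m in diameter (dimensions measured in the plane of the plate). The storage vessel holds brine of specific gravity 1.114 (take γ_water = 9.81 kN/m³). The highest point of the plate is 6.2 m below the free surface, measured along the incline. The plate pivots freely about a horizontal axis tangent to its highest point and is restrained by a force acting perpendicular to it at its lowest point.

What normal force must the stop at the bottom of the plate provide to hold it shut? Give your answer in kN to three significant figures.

P ≈ 155 kN

γ = 1.114 × 9.81 = 10.92834 kN/m³.
Let θ = 54.3° be the plate's angle to the horizontal; measure y along the incline from where the plane meets the free surface. Vertical depth h = y·sinθ with sinθ = 0.812084.
The centroid is at the centre, 1.2 m below the top of the plate, so y_c = 6.2 + 1.2 = 7.4 m and h_c = 7.4 × 0.812084 = 6.00942 m.
A = π(1.2)² = 4.52389 m².
Resultant F = γ·h_c·A = 10.92834 × 6.00942 × 4.52389 = 297.097 kN.
I_c = πr⁴/4 = π × 1.2⁴/4 = 1.6286 m⁴.
Centre of pressure: y_p = y_c + I_c/(y_c·A) = 7.4 + 1.6286/(7.4 × 4.52389) = 7.4 + 0.0486486 = 7.44865 m along the plane.
The resultant acts 1.2 + 0.0486486 = 1.24865 m (along the plate) below the hinge at the top edge, so the moment about the hinge is M = F × 1.24865 = 297.097 × 1.24865 = 370.97 kN·m.
A normal force at the bottom, 2.4 m from the hinge, must supply this moment: P = 370.97/2.4 = 154.571 kN.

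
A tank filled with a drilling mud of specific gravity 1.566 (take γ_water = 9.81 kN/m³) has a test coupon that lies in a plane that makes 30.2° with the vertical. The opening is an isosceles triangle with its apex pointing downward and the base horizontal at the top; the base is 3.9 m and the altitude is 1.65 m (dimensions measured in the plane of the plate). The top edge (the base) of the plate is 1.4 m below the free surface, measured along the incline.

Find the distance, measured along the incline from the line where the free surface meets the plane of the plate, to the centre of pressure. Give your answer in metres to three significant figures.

y_p = 2.03 m

γ = 1.566 × 9.81 = 15.36246 kN/m³.
The plate makes 30.2° with the vertical, i.e. θ = 90° − 30.2° = 59.8° to the horizontal. Measuring y along the incline from the free-surface line, vertical depth h = y·sinθ with sinθ = 0.864275.
With the apex down, the centroid sits h/3 = 1.65/3 = 0.55 m below the base (the top edge), so y_c = 1.4 + 0.55 = 1.95 m and h_c = 1.95 × 0.864275 = 1.68534 m.
A = ½ × 3.9 × 1.65 = 3.2175 m².
Resultant F = γ·h_c·A = 15.36246 × 1.68534 × 3.2175 = 83.3042 kN.
I_c = b·h³/36 = 3.9 × 1.65³/36 = 0.486647 m⁴.
Centre of pressure: y_p = y_c + I_c/(y_c·A) = 1.95 + 0.486647/(1.95 × 3.2175) = 1.95 + 0.0775641 = 2.02756 m along the plane.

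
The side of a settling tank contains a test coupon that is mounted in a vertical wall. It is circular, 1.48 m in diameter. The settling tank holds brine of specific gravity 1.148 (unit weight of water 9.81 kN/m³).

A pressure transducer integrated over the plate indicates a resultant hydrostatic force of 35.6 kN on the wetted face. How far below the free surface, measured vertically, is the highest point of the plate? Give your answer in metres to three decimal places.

γ = 1.148 × 9.81 = 11.26188 kN/m³.
A = π(0.74)² = 1.72034 m².
From F = γ·h_c·A, the centroid depth is h_c = 35.6/(11.26188 × 1.72034) = 1.83749 m.
The centroid is at the centre, 0.74 m below the top of the plate, so the highest point sits at h_top = 1.83749 − 0.74 = 1.09749 m below the surface.

d_top ≈ 1.097 m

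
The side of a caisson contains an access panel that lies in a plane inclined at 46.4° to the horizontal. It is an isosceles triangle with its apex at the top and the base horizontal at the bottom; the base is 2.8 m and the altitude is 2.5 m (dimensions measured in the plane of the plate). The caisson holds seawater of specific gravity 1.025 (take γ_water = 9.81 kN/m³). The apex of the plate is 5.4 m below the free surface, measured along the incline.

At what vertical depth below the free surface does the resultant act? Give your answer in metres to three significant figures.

γ = 1.025 × 9.81 = 10.05525 kN/m³.
Let θ = 46.4° be the plate's angle to the horizontal; measure y along the incline from where the plane meets the free surface. Vertical depth h = y·sinθ with sinθ = 0.724172.
With the apex up, the centroid sits 2h/3 = 2 × 2.5/3 = 1.66667 m below the apex, so y_c = 5.4 + 1.66667 = 7.06667 m and h_c = 7.06667 × 0.724172 = 5.11748 m.
A = ½ × 2.8 × 2.5 = 3.5 m².
Resultant F = γ·h_c·A = 10.05525 × 5.11748 × 3.5 = 180.101 kN.
I_c = b·h³/36 = 2.8 × 2.5³/36 = 1.21528 m⁴.
Centre of pressure: y_p = y_c + I_c/(y_c·A) = 7.06667 + 1.21528/(7.06667 × 3.5) = 7.06667 + 0.0491353 = 7.11581 m along the plane.
Vertically, h_p = y_p·sinθ = 7.11581 × 0.724172 = 5.15307 m.

h_p = 5.15 m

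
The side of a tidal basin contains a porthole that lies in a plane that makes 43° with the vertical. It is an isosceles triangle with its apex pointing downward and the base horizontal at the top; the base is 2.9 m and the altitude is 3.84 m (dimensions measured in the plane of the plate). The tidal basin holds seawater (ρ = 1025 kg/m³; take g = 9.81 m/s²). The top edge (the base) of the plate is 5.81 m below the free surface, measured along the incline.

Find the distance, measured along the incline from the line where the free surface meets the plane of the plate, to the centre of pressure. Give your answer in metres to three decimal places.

γ = ρg = 1025 × 9.81 / 1000 = 10.05525 kN/m³.
The plate makes 43° with the vertical, i.e. θ = 90° − 43° = 47° to the horizontal. Measuring y along the incline from the free-surface line, vertical depth h = y·sinθ with sinθ = 0.731354.
With the apex down, the centroid sits h/3 = 3.84/3 = 1.28 m below the base (the top edge), so y_c = 5.81 + 1.28 = 7.09 m and h_c = 7.09 × 0.731354 = 5.1853 m.
A = ½ × 2.9 × 3.84 = 5.568 m².
Resultant F = γ·h_c·A = 10.05525 × 5.1853 × 5.568 = 290.313 kN.
I_c = b·h³/36 = 2.9 × 3.84³/36 = 4.56131 m⁴.
Centre of pressure: y_p = y_c + I_c/(y_c·A) = 7.09 + 4.56131/(7.09 × 5.568) = 7.09 + 0.115543 = 7.20554 m along the plane.

y_p = 7.206 m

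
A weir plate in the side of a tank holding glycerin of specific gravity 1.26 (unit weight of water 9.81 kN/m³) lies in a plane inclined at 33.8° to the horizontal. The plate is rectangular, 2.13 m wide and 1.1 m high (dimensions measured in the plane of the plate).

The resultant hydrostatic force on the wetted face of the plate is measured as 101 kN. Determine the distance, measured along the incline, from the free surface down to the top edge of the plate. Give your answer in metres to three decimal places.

γ = 1.26 × 9.81 = 12.3606 kN/m³.
A = 2.13 × 1.1 = 2.343 m².
From F = γ·h_c·A, the centroid depth is h_c = 101/(12.3606 × 2.343) = 3.48746 m.
Let θ = 33.8° be the plate's angle to the horizontal; measure y along the incline from where the plane meets the free surface. Vertical depth h = y·sinθ with sinθ = 0.556296.
Along the incline, y_c = h_c/sinθ = 3.48746/0.556296 = 6.26907 m.
The centroid lies 1.1/2 = 0.55 m below the top edge, so the top edge sits at y_top = 6.26907 − 0.55 = 5.71907 m along the incline.

y_top ≈ 5.719 m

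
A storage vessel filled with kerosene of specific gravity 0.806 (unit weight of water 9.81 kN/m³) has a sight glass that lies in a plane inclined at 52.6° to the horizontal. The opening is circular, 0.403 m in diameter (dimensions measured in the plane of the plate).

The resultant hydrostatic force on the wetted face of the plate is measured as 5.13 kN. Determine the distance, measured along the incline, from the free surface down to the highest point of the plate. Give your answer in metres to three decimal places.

y_top ≈ 6.201 m

γ = 0.806 × 9.81 = 7.90686 kN/m³.
A = π(0.2015)² = 0.127556 m².
From F = γ·h_c·A, the centroid depth is h_c = 5.13/(7.90686 × 0.127556) = 5.08642 m.
Let θ = 52.6° be the plate's angle to the horizontal; measure y along the incline from where the plane meets the free surface. Vertical depth h = y·sinθ with sinθ = 0.794415.
Along the incline, y_c = h_c/sinθ = 5.08642/0.794415 = 6.40272 m.
The centroid is at the centre, 0.2015 m below the top of the plate, so the highest point sits at y_top = 6.40272 − 0.2015 = 6.20122 m along the incline.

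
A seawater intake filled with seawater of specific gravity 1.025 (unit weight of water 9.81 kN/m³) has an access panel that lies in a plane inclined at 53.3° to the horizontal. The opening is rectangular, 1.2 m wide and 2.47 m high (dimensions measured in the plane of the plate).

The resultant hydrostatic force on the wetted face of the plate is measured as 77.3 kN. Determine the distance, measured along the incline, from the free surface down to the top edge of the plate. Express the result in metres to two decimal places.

γ = 1.025 × 9.81 = 10.05525 kN/m³.
A = 1.2 × 2.47 = 2.964 m².
From F = γ·h_c·A, the centroid depth is h_c = 77.3/(10.05525 × 2.964) = 2.59363 m.
Let θ = 53.3° be the plate's angle to the horizontal; measure y along the incline from where the plane meets the free surface. Vertical depth h = y·sinθ with sinθ = 0.801776.
Along the incline, y_c = h_c/sinθ = 2.59363/0.801776 = 3.23486 m.
The centroid lies 2.47/2 = 1.235 m below the top edge, so the top edge sits at y_top = 3.23486 − 1.235 = 1.99986 m along the incline.

y_top ≈ 2.00 m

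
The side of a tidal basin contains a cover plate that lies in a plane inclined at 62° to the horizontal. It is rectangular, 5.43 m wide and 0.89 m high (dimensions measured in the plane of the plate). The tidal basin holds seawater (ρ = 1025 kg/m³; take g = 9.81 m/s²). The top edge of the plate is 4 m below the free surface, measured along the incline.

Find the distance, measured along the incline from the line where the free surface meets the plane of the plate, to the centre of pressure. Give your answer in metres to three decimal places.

y_p = 4.460 m

γ = ρg = 1025 × 9.81 / 1000 = 10.05525 kN/m³.
Let θ = 62° be the plate's angle to the horizontal; measure y along the incline from where the plane meets the free surface. Vertical depth h = y·sinθ with sinθ = 0.882948.
The centroid lies 0.89/2 = 0.445 m below the top edge, so y_c = 4 + 0.445 = 4.445 m and h_c = 4.445 × 0.882948 = 3.9247 m.
A = 5.43 × 0.89 = 4.8327 m².
Resultant F = γ·h_c·A = 10.05525 × 3.9247 × 4.8327 = 190.717 kN.
I_c = b·h³/12 = 5.43 × 0.89³/12 = 0.318998 m⁴.
Centre of pressure: y_p = y_c + I_c/(y_c·A) = 4.445 + 0.318998/(4.445 × 4.8327) = 4.445 + 0.01485 = 4.45985 m along the plane.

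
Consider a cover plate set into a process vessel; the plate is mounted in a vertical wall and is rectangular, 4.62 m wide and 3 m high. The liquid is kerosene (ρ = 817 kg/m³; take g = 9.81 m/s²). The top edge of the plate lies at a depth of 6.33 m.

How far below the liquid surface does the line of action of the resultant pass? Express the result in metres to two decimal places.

γ = ρg = 817 × 9.81 / 1000 = 8.01477 kN/m³.
The centroid lies 3/2 = 1.5 m below the top edge, so the centroid depth is h_c = 6.33 + 1.5 = 7.83 m.
A = 4.62 × 3 = 13.86 m².
Resultant F = γ·h_c·A = 8.01477 × 7.83 × 13.86 = 869.793 kN.
I_c = b·h³/12 = 4.62 × 3³/12 = 10.395 m⁴.
Centre of pressure: y_p = y_c + I_c/(y_c·A) = 7.83 + 10.395/(7.83 × 13.86) = 7.83 + 0.0957854 = 7.92579 m along the plane.

h_p = 7.93 m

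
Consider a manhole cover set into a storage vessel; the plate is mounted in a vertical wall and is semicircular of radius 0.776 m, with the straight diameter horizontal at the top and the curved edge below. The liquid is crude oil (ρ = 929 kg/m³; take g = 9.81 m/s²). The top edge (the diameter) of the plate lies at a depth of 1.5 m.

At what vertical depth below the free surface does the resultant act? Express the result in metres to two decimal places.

h_p = 1.85 m

γ = ρg = 929 × 9.81 / 1000 = 9.11349 kN/m³.
The centroid of a semicircle lies 4r/(3π) = 0.329345 m from the diameter, here below the top edge, so the centroid depth is h_c = 1.5 + 0.329345 = 1.82934 m.
A = πr²/2 = π × 0.776²/2 = 0.945896 m².
Resultant F = γ·h_c·A = 9.11349 × 1.82934 × 0.945896 = 15.7697 kN.
I_c = (π/8 − 8/(9π))·r⁴ = 0.109757 × 0.776⁴ = 0.0397996 m⁴.
Centre of pressure: y_p = y_c + I_c/(y_c·A) = 1.82934 + 0.0397996/(1.82934 × 0.945896) = 1.82934 + 0.0230007 = 1.85234 m along the plane.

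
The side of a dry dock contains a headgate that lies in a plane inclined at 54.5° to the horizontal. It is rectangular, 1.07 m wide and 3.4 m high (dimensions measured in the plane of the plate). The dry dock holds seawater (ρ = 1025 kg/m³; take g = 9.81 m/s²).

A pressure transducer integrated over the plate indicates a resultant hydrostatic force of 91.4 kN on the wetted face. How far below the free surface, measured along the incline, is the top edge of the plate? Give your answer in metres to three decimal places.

γ = ρg = 1025 × 9.81 / 1000 = 10.05525 kN/m³.
A = 1.07 × 3.4 = 3.638 m².
From F = γ·h_c·A, the centroid depth is h_c = 91.4/(10.05525 × 3.638) = 2.49856 m.
Let θ = 54.5° be the plate's angle to the horizontal; measure y along the incline from where the plane meets the free surface. Vertical depth h = y·sinθ with sinθ = 0.814116.
Along the incline, y_c = h_c/sinθ = 2.49856/0.814116 = 3.06905 m.
The centroid lies 3.4/2 = 1.7 m below the top edge, so the top edge sits at y_top = 3.06905 − 1.7 = 1.36905 m along the incline.

y_top ≈ 1.369 m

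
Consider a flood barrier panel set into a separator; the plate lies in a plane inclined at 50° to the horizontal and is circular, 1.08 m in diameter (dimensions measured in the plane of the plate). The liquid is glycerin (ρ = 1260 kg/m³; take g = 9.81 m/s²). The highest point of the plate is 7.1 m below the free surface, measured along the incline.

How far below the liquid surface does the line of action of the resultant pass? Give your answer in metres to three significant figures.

h_p = 5.86 m

γ = ρg = 1260 × 9.81 / 1000 = 12.3606 kN/m³.
Let θ = 50° be the plate's angle to the horizontal; measure y along the incline from where the plane meets the free surface. Vertical depth h = y·sinθ with sinθ = 0.766044.
The centroid is at the centre, 0.54 m below the top of the plate, so y_c = 7.1 + 0.54 = 7.64 m and h_c = 7.64 × 0.766044 = 5.85258 m.
A = π(0.54)² = 0.916088 m².
Resultant F = γ·h_c·A = 12.3606 × 5.85258 × 0.916088 = 66.2711 kN.
I_c = πr⁴/4 = π × 0.54⁴/4 = 0.0667828 m⁴.
Centre of pressure: y_p = y_c + I_c/(y_c·A) = 7.64 + 0.0667828/(7.64 × 0.916088) = 7.64 + 0.00954188 = 7.64954 m along the plane.
Vertically, h_p = y_p·sinθ = 7.64954 × 0.766044 = 5.85988 m.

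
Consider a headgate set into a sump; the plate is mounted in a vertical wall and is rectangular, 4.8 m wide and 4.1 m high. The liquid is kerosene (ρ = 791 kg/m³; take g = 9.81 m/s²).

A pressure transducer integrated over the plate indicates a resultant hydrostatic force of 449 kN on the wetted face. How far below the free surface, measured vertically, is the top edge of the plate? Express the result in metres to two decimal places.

d_top ≈ 0.89 m

γ = ρg = 791 × 9.81 / 1000 = 7.75971 kN/m³.
A = 4.8 × 4.1 = 19.68 m².
From F = γ·h_c·A, the centroid depth is h_c = 449/(7.75971 × 19.68) = 2.94019 m.
The centroid lies 4.1/2 = 2.05 m below the top edge, so the top edge sits at h_top = 2.94019 − 2.05 = 0.89019 m below the surface.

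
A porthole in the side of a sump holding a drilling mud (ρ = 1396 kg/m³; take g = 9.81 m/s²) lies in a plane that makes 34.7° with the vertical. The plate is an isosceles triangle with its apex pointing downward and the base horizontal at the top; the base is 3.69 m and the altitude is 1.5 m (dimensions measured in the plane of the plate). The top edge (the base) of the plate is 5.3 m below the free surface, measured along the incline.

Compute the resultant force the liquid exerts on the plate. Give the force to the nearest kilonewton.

γ = ρg = 1396 × 9.81 / 1000 = 13.69476 kN/m³.
The plate makes 34.7° with the vertical, i.e. θ = 90° − 34.7° = 55.3° to the horizontal. Measuring y along the incline from the free-surface line, vertical depth h = y·sinθ with sinθ = 0.822144.
With the apex down, the centroid sits h/3 = 1.5/3 = 0.5 m below the base (the top edge), so y_c = 5.3 + 0.5 = 5.8 m and h_c = 5.8 × 0.822144 = 4.76844 m.
A = ½ × 3.69 × 1.5 = 2.7675 m².
Resultant F = γ·h_c·A = 13.69476 × 4.76844 × 2.7675 = 180.725 kN.

F ≈ 181 kN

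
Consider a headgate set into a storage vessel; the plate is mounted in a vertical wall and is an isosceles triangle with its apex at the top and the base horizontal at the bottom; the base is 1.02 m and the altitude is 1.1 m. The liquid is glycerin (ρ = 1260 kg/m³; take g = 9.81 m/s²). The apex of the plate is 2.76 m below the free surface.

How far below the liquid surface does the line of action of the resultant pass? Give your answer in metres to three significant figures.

h_p = 3.51 m

γ = ρg = 1260 × 9.81 / 1000 = 12.3606 kN/m³.
With the apex up, the centroid sits 2h/3 = 2 × 1.1/3 = 0.733333 m below the apex, so the centroid depth is h_c = 2.76 + 0.733333 = 3.49333 m.
A = ½ × 1.02 × 1.1 = 0.561 m².
Resultant F = γ·h_c·A = 12.3606 × 3.49333 × 0.561 = 24.2238 kN.
I_c = b·h³/36 = 1.02 × 1.1³/36 = 0.0377117 m⁴.
Centre of pressure: y_p = y_c + I_c/(y_c·A) = 3.49333 + 0.0377117/(3.49333 × 0.561) = 3.49333 + 0.019243 = 3.51257 m along the plane.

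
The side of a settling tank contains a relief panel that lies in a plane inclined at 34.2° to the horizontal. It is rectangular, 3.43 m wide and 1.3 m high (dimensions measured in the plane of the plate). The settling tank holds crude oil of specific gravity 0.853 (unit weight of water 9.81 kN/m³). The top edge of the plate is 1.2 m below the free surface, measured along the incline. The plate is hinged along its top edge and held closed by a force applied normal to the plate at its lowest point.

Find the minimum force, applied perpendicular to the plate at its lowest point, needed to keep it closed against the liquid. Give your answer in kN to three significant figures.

P ≈ 21.7 kN

γ = 0.853 × 9.81 = 8.36793 kN/m³.
Let θ = 34.2° be the plate's angle to the horizontal; measure y along the incline from where the plane meets the free surface. Vertical depth h = y·sinθ with sinθ = 0.562083.
The centroid lies 1.3/2 = 0.65 m below the top edge, so y_c = 1.2 + 0.65 = 1.85 m and h_c = 1.85 × 0.562083 = 1.03985 m.
A = 3.43 × 1.3 = 4.459 m².
Resultant F = γ·h_c·A = 8.36793 × 1.03985 × 4.459 = 38.7995 kN.
I_c = b·h³/12 = 3.43 × 1.3³/12 = 0.627976 m⁴.
Centre of pressure: y_p = y_c + I_c/(y_c·A) = 1.85 + 0.627976/(1.85 × 4.459) = 1.85 + 0.0761261 = 1.92613 m along the plane.
The resultant acts 0.65 + 0.0761261 = 0.726126 m (along the plate) below the hinge at the top edge, so the moment about the hinge is M = F × 0.726126 = 38.7995 × 0.726126 = 28.1733 kN·m.
A normal force at the bottom, 1.3 m from the hinge, must supply this moment: P = 28.1733/1.3 = 21.6718 kN.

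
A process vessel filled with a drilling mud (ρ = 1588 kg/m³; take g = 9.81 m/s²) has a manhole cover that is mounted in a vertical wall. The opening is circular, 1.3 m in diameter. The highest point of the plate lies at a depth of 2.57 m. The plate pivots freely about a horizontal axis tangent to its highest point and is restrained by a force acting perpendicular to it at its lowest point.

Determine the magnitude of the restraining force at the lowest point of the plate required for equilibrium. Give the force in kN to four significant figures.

P ≈ 34.97 kN

γ = ρg = 1588 × 9.81 / 1000 = 15.57828 kN/m³.
The centroid is at the centre, 0.65 m below the top of the plate, so the centroid depth is h_c = 2.57 + 0.65 = 3.22 m.
A = π(0.65)² = 1.32732 m².
Resultant F = γ·h_c·A = 15.57828 × 3.22 × 1.32732 = 66.5811 kN.
I_c = πr⁴/4 = π × 0.65⁴/4 = 0.140198 m⁴.
Centre of pressure: y_p = y_c + I_c/(y_c·A) = 3.22 + 0.140198/(3.22 × 1.32732) = 3.22 + 0.0328028 = 3.2528 m along the plane.
The resultant acts 0.65 + 0.0328028 = 0.682803 m (along the plate) below the hinge at the top edge, so the moment about the hinge is M = F × 0.682803 = 66.5811 × 0.682803 = 45.4618 kN·m.
A normal force at the bottom, 1.3 m from the hinge, must supply this moment: P = 45.4618/1.3 = 34.9706 kN.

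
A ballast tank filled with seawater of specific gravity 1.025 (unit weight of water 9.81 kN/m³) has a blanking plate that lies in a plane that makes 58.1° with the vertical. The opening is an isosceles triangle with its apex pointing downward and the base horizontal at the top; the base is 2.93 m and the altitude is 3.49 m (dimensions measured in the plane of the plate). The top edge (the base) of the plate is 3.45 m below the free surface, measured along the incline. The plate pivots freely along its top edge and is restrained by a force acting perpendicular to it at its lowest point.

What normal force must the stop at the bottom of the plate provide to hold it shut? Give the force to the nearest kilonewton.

γ = 1.025 × 9.81 = 10.05525 kN/m³.
The plate makes 58.1° with the vertical, i.e. θ = 90° − 58.1° = 31.9° to the horizontal. Measuring y along the incline from the free-surface line, vertical depth h = y·sinθ with sinθ = 0.528438.
With the apex down, the centroid sits h/3 = 3.49/3 = 1.16333 m below the base (the top edge), so y_c = 3.45 + 1.16333 = 4.61333 m and h_c = 4.61333 × 0.528438 = 2.43786 m.
A = ½ × 2.93 × 3.49 = 5.11285 m².
Resultant F = γ·h_c·A = 10.05525 × 2.43786 × 5.11285 = 125.333 kN.
I_c = b·h³/36 = 2.93 × 3.49³/36 = 3.45972 m⁴.
Centre of pressure: y_p = y_c + I_c/(y_c·A) = 4.61333 + 3.45972/(4.61333 × 5.11285) = 4.61333 + 0.146677 = 4.76001 m along the plane.
The resultant acts 1.16333 + 0.146677 = 1.31001 m (along the plate) below the hinge at the top edge, so the moment about the hinge is M = F × 1.31001 = 125.333 × 1.31001 = 164.187 kN·m.
A normal force at the bottom, 3.49 m from the hinge, must supply this moment: P = 164.187/3.49 = 47.045 kN.

P ≈ 47 kN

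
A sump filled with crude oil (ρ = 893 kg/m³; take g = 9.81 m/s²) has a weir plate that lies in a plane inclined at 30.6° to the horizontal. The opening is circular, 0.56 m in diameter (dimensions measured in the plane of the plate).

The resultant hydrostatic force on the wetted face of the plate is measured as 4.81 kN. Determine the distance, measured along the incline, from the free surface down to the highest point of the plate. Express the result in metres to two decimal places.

γ = ρg = 893 × 9.81 / 1000 = 8.76033 kN/m³.
A = π(0.28)² = 0.246301 m².
From F = γ·h_c·A, the centroid depth is h_c = 4.81/(8.76033 × 0.246301) = 2.22925 m.
Let θ = 30.6° be the plate's angle to the horizontal; measure y along the incline from where the plane meets the free surface. Vertical depth h = y·sinθ with sinθ = 0.509041.
Along the incline, y_c = h_c/sinθ = 2.22925/0.509041 = 4.37931 m.
The centroid is at the centre, 0.28 m below the top of the plate, so the highest point sits at y_top = 4.37931 − 0.28 = 4.09931 m along the incline.

y_top ≈ 4.10 m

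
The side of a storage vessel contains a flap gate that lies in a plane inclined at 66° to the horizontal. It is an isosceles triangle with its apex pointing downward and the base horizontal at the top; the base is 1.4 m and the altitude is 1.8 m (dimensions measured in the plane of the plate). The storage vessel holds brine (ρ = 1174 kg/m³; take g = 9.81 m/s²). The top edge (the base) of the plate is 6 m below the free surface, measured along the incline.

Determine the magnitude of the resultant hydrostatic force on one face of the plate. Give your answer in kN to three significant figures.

F ≈ 87.5 kN

γ = ρg = 1174 × 9.81 / 1000 = 11.51694 kN/m³.
Let θ = 66° be the plate's angle to the horizontal; measure y along the incline from where the plane meets the free surface. Vertical depth h = y·sinθ with sinθ = 0.913545.
With the apex down, the centroid sits h/3 = 1.8/3 = 0.6 m below the base (the top edge), so y_c = 6 + 0.6 = 6.6 m and h_c = 6.6 × 0.913545 = 6.0294 m.
A = ½ × 1.4 × 1.8 = 1.26 m².
Resultant F = γ·h_c·A = 11.51694 × 6.0294 × 1.26 = 87.4947 kN.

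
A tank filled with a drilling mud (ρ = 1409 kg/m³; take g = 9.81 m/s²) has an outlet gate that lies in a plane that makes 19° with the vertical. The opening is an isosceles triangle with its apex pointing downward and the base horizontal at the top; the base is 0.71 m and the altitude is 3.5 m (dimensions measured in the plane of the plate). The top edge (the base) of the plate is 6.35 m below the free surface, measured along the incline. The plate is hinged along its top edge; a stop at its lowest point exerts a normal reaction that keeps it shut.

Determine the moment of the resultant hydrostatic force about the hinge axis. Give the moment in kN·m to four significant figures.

M ≈ 153.5 kN·m

γ = ρg = 1409 × 9.81 / 1000 = 13.82229 kN/m³.
The plate makes 19° with the vertical, i.e. θ = 90° − 19° = 71° to the horizontal. Measuring y along the incline from the free-surface line, vertical depth h = y·sinθ with sinθ = 0.945519.
With the apex down, the centroid sits h/3 = 3.5/3 = 1.16667 m below the base (the top edge), so y_c = 6.35 + 1.16667 = 7.51667 m and h_c = 7.51667 × 0.945519 = 7.10715 m.
A = ½ × 0.71 × 3.5 = 1.2425 m².
Resultant F = γ·h_c·A = 13.82229 × 7.10715 × 1.2425 = 122.06 kN.
I_c = b·h³/36 = 0.71 × 3.5³/36 = 0.84559 m⁴.
Centre of pressure: y_p = y_c + I_c/(y_c·A) = 7.51667 + 0.84559/(7.51667 × 1.2425) = 7.51667 + 0.0905395 = 7.60721 m along the plane.
The resultant acts 1.16667 + 0.0905395 = 1.25721 m (along the plate) below the hinge at the top edge, so the moment about the hinge is M = F × 1.25721 = 122.06 × 1.25721 = 153.455 kN·m.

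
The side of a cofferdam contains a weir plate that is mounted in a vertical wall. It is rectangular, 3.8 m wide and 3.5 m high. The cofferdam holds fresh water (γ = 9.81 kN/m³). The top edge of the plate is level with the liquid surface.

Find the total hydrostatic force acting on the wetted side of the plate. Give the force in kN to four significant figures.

F ≈ 228.3 kN

γ = 9.81 kN/m³.
The centroid lies 3.5/2 = 1.75 m below the top edge, so the centroid depth is h_c = 1.75 m.
A = 3.8 × 3.5 = 13.3 m².
Resultant F = γ·h_c·A = 9.81 × 1.75 × 13.3 = 228.328 kN.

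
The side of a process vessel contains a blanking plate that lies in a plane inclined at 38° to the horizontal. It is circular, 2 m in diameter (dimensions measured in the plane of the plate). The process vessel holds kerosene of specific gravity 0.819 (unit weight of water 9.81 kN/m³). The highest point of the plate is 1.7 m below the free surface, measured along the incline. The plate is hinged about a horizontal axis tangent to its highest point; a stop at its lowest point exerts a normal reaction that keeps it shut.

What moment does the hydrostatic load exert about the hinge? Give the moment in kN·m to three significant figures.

M ≈ 45.8 kN·m

γ = 0.819 × 9.81 = 8.03439 kN/m³.
Let θ = 38° be the plate's angle to the horizontal; measure y along the incline from where the plane meets the free surface. Vertical depth h = y·sinθ with sinθ = 0.615661.
The centroid is at the centre, 1 m below the top of the plate, so y_c = 1.7 + 1 = 2.7 m and h_c = 2.7 × 0.615661 = 1.66228 m.
A = π(1)² = 3.14159 m².
Resultant F = γ·h_c·A = 8.03439 × 1.66228 × 3.14159 = 41.9572 kN.
I_c = πr⁴/4 = π × 1⁴/4 = 0.785398 m⁴.
Centre of pressure: y_p = y_c + I_c/(y_c·A) = 2.7 + 0.785398/(2.7 × 3.14159) = 2.7 + 0.0925927 = 2.79259 m along the plane.
The resultant acts 1 + 0.0925927 = 1.09259 m (along the plate) below the hinge at the top edge, so the moment about the hinge is M = F × 1.09259 = 41.9572 × 1.09259 = 45.842 kN·m.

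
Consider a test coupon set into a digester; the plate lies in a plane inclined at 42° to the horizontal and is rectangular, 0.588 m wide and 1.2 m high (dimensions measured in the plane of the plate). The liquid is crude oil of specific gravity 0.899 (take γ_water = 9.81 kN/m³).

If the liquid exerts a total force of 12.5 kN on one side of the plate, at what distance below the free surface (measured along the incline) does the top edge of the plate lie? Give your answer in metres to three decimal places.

γ = 0.899 × 9.81 = 8.81919 kN/m³.
A = 0.588 × 1.2 = 0.7056 m².
From F = γ·h_c·A, the centroid depth is h_c = 12.5/(8.81919 × 0.7056) = 2.00874 m.
Let θ = 42° be the plate's angle to the horizontal; measure y along the incline from where the plane meets the free surface. Vertical depth h = y·sinθ with sinθ = 0.669131.
Along the incline, y_c = h_c/sinθ = 2.00874/0.669131 = 3.00201 m.
The centroid lies 1.2/2 = 0.6 m below the top edge, so the top edge sits at y_top = 3.00201 − 0.6 = 2.40201 m along the incline.

y_top ≈ 2.402 m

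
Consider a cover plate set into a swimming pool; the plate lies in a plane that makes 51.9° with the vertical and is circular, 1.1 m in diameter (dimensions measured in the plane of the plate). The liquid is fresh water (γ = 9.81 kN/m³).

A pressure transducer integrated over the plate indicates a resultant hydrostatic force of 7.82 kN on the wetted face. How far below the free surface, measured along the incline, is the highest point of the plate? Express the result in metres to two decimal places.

γ = 9.81 kN/m³.
A = π(0.55)² = 0.950332 m².
From F = γ·h_c·A, the centroid depth is h_c = 7.82/(9.81 × 0.950332) = 0.838808 m.
The plate makes 51.9° with the vertical, i.e. θ = 90° − 51.9° = 38.1° to the horizontal. Measuring y along the incline from the free-surface line, vertical depth h = y·sinθ with sinθ = 0.617036.
Along the incline, y_c = h_c/sinθ = 0.838808/0.617036 = 1.35942 m.
The centroid is at the centre, 0.55 m below the top of the plate, so the highest point sits at y_top = 1.35942 − 0.55 = 0.80942 m along the incline.

y_top ≈ 0.81 m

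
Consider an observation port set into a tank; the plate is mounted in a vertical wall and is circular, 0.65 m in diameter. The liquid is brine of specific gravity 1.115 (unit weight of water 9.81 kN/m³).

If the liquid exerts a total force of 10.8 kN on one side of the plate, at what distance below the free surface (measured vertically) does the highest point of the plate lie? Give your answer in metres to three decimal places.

d_top ≈ 2.651 m

γ = 1.115 × 9.81 = 10.93815 kN/m³.
A = π(0.325)² = 0.331831 m².
From F = γ·h_c·A, the centroid depth is h_c = 10.8/(10.93815 × 0.331831) = 2.97552 m.
The centroid is at the centre, 0.325 m below the top of the plate, so the highest point sits at h_top = 2.97552 − 0.325 = 2.65052 m below the surface.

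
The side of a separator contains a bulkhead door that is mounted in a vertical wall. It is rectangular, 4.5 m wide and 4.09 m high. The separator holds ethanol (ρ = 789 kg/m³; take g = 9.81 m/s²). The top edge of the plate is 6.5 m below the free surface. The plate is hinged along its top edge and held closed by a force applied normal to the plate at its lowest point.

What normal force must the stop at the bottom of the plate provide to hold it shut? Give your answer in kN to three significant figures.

γ = ρg = 789 × 9.81 / 1000 = 7.74009 kN/m³.
The centroid lies 4.09/2 = 2.045 m below the top edge, so the centroid depth is h_c = 6.5 + 2.045 = 8.545 m.
A = 4.5 × 4.09 = 18.405 m².
Resultant F = γ·h_c·A = 7.74009 × 8.545 × 18.405 = 1217.29 kN.
I_c = b·h³/12 = 4.5 × 4.09³/12 = 25.6567 m⁴.
Centre of pressure: y_p = y_c + I_c/(y_c·A) = 8.545 + 25.6567/(8.545 × 18.405) = 8.545 + 0.163137 = 8.70814 m along the plane.
The resultant acts 2.045 + 0.163137 = 2.20814 m (along the plate) below the hinge at the top edge, so the moment about the hinge is M = F × 2.20814 = 1217.29 × 2.20814 = 2687.95 kN·m.
A normal force at the bottom, 4.09 m from the hinge, must supply this moment: P = 2687.95/4.09 = 657.2 kN.

P ≈ 657 kN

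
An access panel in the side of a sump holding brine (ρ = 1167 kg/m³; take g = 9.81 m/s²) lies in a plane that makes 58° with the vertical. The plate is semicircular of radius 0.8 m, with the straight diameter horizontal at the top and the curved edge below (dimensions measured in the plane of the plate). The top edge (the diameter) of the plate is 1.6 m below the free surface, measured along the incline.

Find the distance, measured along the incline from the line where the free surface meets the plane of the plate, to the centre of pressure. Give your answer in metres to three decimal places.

γ = ρg = 1167 × 9.81 / 1000 = 11.44827 kN/m³.
The plate makes 58° with the vertical, i.e. θ = 90° − 58° = 32° to the horizontal. Measuring y along the incline from the free-surface line, vertical depth h = y·sinθ with sinθ = 0.529919.
The centroid of a semicircle lies 4r/(3π) = 0.339531 m from the diameter, here below the top edge, so y_c = 1.6 + 0.339531 = 1.93953 m and h_c = 1.93953 × 0.529919 = 1.02779 m.
A = πr²/2 = π × 0.8²/2 = 1.00531 m².
Resultant F = γ·h_c·A = 11.44827 × 1.02779 × 1.00531 = 11.8289 kN.
I_c = (π/8 − 8/(9π))·r⁴ = 0.109757 × 0.8⁴ = 0.0449565 m⁴.
Centre of pressure: y_p = y_c + I_c/(y_c·A) = 1.93953 + 0.0449565/(1.93953 × 1.00531) = 1.93953 + 0.0230566 = 1.96259 m along the plane.

y_p = 1.963 m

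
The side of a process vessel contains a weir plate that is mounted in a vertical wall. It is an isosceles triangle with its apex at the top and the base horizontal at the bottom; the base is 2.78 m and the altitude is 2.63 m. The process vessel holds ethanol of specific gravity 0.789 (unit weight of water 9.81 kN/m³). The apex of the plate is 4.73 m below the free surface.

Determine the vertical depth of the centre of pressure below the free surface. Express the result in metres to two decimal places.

h_p = 6.54 m

γ = 0.789 × 9.81 = 7.74009 kN/m³.
With the apex up, the centroid sits 2h/3 = 2 × 2.63/3 = 1.75333 m below the apex, so the centroid depth is h_c = 4.73 + 1.75333 = 6.48333 m.
A = ½ × 2.78 × 2.63 = 3.6557 m².
Resultant F = γ·h_c·A = 7.74009 × 6.48333 × 3.6557 = 183.449 kN.
I_c = b·h³/36 = 2.78 × 2.63³/36 = 1.40478 m⁴.
Centre of pressure: y_p = y_c + I_c/(y_c·A) = 6.48333 + 1.40478/(6.48333 × 3.6557) = 6.48333 + 0.0592706 = 6.5426 m along the plane.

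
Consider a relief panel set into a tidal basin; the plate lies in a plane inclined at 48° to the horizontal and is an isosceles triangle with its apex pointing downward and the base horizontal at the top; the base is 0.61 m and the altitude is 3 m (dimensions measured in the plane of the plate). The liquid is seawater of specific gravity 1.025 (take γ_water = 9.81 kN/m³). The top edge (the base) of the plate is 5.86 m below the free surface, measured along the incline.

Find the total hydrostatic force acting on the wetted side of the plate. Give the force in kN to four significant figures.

γ = 1.025 × 9.81 = 10.05525 kN/m³.
Let θ = 48° be the plate's angle to the horizontal; measure y along the incline from where the plane meets the free surface. Vertical depth h = y·sinθ with sinθ = 0.743145.
With the apex down, the centroid sits h/3 = 3/3 = 1 m below the base (the top edge), so y_c = 5.86 + 1 = 6.86 m and h_c = 6.86 × 0.743145 = 5.09797 m.
A = ½ × 0.61 × 3 = 0.915 m².
Resultant F = γ·h_c·A = 10.05525 × 5.09797 × 0.915 = 46.9041 kN.

F ≈ 46.90 kN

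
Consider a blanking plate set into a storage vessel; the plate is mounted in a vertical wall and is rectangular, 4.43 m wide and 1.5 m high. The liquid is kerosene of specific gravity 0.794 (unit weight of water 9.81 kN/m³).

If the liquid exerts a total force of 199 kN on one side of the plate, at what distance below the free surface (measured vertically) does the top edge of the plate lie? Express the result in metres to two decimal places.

γ = 0.794 × 9.81 = 7.78914 kN/m³.
A = 4.43 × 1.5 = 6.645 m².
From F = γ·h_c·A, the centroid depth is h_c = 199/(7.78914 × 6.645) = 3.84475 m.
The centroid lies 1.5/2 = 0.75 m below the top edge, so the top edge sits at h_top = 3.84475 − 0.75 = 3.09475 m below the surface.

d_top ≈ 3.09 m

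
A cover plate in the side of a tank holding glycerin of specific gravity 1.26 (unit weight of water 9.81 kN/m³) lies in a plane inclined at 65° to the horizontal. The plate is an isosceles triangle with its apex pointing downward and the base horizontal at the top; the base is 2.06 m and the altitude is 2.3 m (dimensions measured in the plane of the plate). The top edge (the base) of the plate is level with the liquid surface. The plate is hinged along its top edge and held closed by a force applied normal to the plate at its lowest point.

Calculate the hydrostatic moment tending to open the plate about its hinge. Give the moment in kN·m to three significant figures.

γ = 1.26 × 9.81 = 12.3606 kN/m³.
Let θ = 65° be the plate's angle to the horizontal; measure y along the incline from where the plane meets the free surface. Vertical depth h = y·sinθ with sinθ = 0.906308.
With the apex down, the centroid sits h/3 = 2.3/3 = 0.766667 m below the base (the top edge), so y_c = 0.766667 m and h_c = 0.766667 × 0.906308 = 0.694836 m.
A = ½ × 2.06 × 2.3 = 2.369 m².
Resultant F = γ·h_c·A = 12.3606 × 0.694836 × 2.369 = 20.3464 kN.
I_c = b·h³/36 = 2.06 × 2.3³/36 = 0.696223 m⁴.
Centre of pressure: y_p = y_c + I_c/(y_c·A) = 0.766667 + 0.696223/(0.766667 × 2.369) = 0.766667 + 0.383333 = 1.15 m along the plane.
The resultant acts 0.766667 + 0.383333 = 1.15 m (along the plate) below the hinge at the top edge, so the moment about the hinge is M = F × 1.15 = 20.3464 × 1.15 = 23.3984 kN·m.

M ≈ 23.4 kN·m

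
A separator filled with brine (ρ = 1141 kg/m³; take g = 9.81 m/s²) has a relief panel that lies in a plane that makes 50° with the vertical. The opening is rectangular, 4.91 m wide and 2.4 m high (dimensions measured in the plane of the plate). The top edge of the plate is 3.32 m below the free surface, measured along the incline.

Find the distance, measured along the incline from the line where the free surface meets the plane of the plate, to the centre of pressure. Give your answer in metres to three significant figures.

y_p = 4.63 m

γ = ρg = 1141 × 9.81 / 1000 = 11.19321 kN/m³.
The plate makes 50° with the vertical, i.e. θ = 90° − 50° = 40° to the horizontal. Measuring y along the incline from the free-surface line, vertical depth h = y·sinθ with sinθ = 0.642788.
The centroid lies 2.4/2 = 1.2 m below the top edge, so y_c = 3.32 + 1.2 = 4.52 m and h_c = 4.52 × 0.642788 = 2.9054 m.
A = 4.91 × 2.4 = 11.784 m².
Resultant F = γ·h_c·A = 11.19321 × 2.9054 × 11.784 = 383.225 kN.
I_c = b·h³/12 = 4.91 × 2.4³/12 = 5.65632 m⁴.
Centre of pressure: y_p = y_c + I_c/(y_c·A) = 4.52 + 5.65632/(4.52 × 11.784) = 4.52 + 0.106195 = 4.62619 m along the plane.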